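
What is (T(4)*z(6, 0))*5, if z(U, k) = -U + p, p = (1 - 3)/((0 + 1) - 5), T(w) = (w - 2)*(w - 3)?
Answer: -55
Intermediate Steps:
T(w) = (-3 + w)*(-2 + w) (T(w) = (-2 + w)*(-3 + w) = (-3 + w)*(-2 + w))
p = ½ (p = -2/(1 - 5) = -2/(-4) = -2*(-¼) = ½ ≈ 0.50000)
z(U, k) = ½ - U (z(U, k) = -U + ½ = ½ - U)
(T(4)*z(6, 0))*5 = ((6 + 4² - 5*4)*(½ - 1*6))*5 = ((6 + 16 - 20)*(½ - 6))*5 = (2*(-11/2))*5 = -11*5 = -55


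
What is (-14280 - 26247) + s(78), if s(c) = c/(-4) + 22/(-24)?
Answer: -486569/12 ≈ -40547.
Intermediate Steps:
s(c) = -11/12 - c/4 (s(c) = c*(-¼) + 22*(-1/24) = -c/4 - 11/12 = -11/12 - c/4)
(-14280 - 26247) + s(78) = (-14280 - 26247) + (-11/12 - ¼*78) = -40527 + (-11/12 - 39/2) = -40527 - 245/12 = -486569/12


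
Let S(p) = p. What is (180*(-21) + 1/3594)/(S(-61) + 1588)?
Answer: -13585319/5488038 ≈ -2.4754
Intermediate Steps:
(180*(-21) + 1/3594)/(S(-61) + 1588) = (180*(-21) + 1/3594)/(-61 + 1588) = (-3780 + 1/3594)/1527 = -13585319/3594*1/1527 = -13585319/5488038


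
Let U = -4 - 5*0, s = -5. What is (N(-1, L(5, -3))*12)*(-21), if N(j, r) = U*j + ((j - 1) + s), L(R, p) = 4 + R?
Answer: 756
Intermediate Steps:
U = -4 (U = -4 + 0 = -4)
N(j, r) = -6 - 3*j (N(j, r) = -4*j + ((j - 1) - 5) = -4*j + ((-1 + j) - 5) = -4*j + (-6 + j) = -6 - 3*j)
(N(-1, L(5, -3))*12)*(-21) = ((-6 - 3*(-1))*12)*(-21) = ((-6 + 3)*12)*(-21) = -3*12*(-21) = -36*(-21) = 756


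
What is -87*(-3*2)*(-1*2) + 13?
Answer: -1031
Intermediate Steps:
-87*(-3*2)*(-1*2) + 13 = -(-522)*(-2) + 13 = -87*12 + 13 = -1044 + 13 = -1031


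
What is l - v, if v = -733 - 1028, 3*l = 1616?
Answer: 6899/3 ≈ 2299.7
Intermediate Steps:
l = 1616/3 (l = (⅓)*1616 = 1616/3 ≈ 538.67)
v = -1761
l - v = 1616/3 - 1*(-1761) = 1616/3 + 1761 = 6899/3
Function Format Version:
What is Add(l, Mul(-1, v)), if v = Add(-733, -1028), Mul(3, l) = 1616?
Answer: Rational(6899, 3) ≈ 2299.7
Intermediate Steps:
l = Rational(1616, 3) (l = Mul(Rational(1, 3), 1616) = Rational(1616, 3) ≈ 538.67)
v = -1761
Add(l, Mul(-1, v)) = Add(Rational(1616, 3), Mul(-1, -1761)) = Add(Rational(1616, 3), 1761) = Rational(6899, 3)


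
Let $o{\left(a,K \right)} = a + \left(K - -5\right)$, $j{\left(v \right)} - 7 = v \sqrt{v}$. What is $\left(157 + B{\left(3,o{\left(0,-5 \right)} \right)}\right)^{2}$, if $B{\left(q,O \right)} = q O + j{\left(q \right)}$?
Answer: $26923 + 984 \sqrt{3} \approx 28627.0$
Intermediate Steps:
$j{\left(v \right)} = 7 + v^{\frac{3}{2}}$ ($j{\left(v \right)} = 7 + v \sqrt{v} = 7 + v^{\frac{3}{2}}$)
$o{\left(a,K \right)} = 5 + K + a$ ($o{\left(a,K \right)} = a + \left(K + 5\right) = a + \left(5 + K\right) = 5 + K + a$)
$B{\left(q,O \right)} = 7 + q^{\frac{3}{2}} + O q$ ($B{\left(q,O \right)} = q O + \left(7 + q^{\frac{3}{2}}\right) = O q + \left(7 + q^{\frac{3}{2}}\right) = 7 + q^{\frac{3}{2}} + O q$)
$\left(157 + B{\left(3,o{\left(0,-5 \right)} \right)}\right)^{2} = \left(157 + \left(7 + 3^{\frac{3}{2}} + \left(5 - 5 + 0\right) 3\right)\right)^{2} = \left(157 + \left(7 + 3 \sqrt{3} + 0 \cdot 3\right)\right)^{2} = \left(157 + \left(7 + 3 \sqrt{3} + 0\right)\right)^{2} = \left(157 + \left(7 + 3 \sqrt{3}\right)\right)^{2} = \left(164 + 3 \sqrt{3}\right)^{2}$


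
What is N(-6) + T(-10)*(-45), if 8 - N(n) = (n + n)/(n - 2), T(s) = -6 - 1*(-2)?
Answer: 373/2 ≈ 186.50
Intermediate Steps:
T(s) = -4 (T(s) = -6 + 2 = -4)
N(n) = 8 - 2*n/(-2 + n) (N(n) = 8 - (n + n)/(n - 2) = 8 - 2*n/(-2 + n))
N(-6) + T(-10)*(-45) = 2*(-8 + 3*(-6))/(-2 - 6) - 4*(-45) = 2*(-8 - 18)/(-8) + 180 = 2*(-1/8)*(-26) + 180 = 13/2 + 180 = 373/2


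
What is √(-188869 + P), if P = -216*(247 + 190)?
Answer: 11*I*√2341 ≈ 532.22*I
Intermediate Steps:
P = -94392 (P = -216*437 = -94392)
√(-188869 + P) = √(-188869 - 94392) = √(-283261) = 11*I*√2341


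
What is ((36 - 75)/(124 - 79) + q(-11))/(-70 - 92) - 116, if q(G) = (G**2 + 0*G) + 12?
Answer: -141931/1215 ≈ -116.82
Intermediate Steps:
q(G) = 12 + G**2 (q(G) = (G**2 + 0) + 12 = G**2 + 12 = 12 + G**2)
((36 - 75)/(124 - 79) + q(-11))/(-70 - 92) - 116 = ((36 - 75)/(124 - 79) + (12 + (-11)**2))/(-70 - 92) - 116 = (-39/45 + (12 + 121))/(-162) - 116 = -(-39*1/45 + 133)/162 - 116 = -(-13/15 + 133)/162 - 116 = -1/162*1982/15 - 116 = -991/1215 - 116 = -141931/1215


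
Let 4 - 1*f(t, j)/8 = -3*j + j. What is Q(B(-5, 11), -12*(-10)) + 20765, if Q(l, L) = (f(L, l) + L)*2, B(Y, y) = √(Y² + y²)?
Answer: 21069 + 32*√146 ≈ 21456.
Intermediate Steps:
f(t, j) = 32 + 16*j (f(t, j) = 32 - 8*(-3*j + j) = 32 - (-16)*j = 32 + 16*j)
Q(l, L) = 64 + 2*L + 32*l (Q(l, L) = ((32 + 16*l) + L)*2 = (32 + L + 16*l)*2 = 64 + 2*L + 32*l)
Q(B(-5, 11), -12*(-10)) + 20765 = (64 + 2*(-12*(-10)) + 32*√((-5)² + 11²)) + 20765 = (64 + 2*120 + 32*√(25 + 121)) + 20765 = (64 + 240 + 32*√146) + 20765 = (304 + 32*√146) + 20765 = 21069 + 32*√146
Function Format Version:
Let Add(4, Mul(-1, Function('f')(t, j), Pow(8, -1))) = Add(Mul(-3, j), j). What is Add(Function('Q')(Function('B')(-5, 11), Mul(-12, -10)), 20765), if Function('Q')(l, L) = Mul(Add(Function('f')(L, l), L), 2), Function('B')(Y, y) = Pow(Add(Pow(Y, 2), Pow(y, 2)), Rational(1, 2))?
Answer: Add(21069, Mul(32, Pow(146, Rational(1, 2)))) ≈ 21456.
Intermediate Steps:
Function('f')(t, j) = Add(32, Mul(16, j)) (Function('f')(t, j) = Add(32, Mul(-8, Add(Mul(-3, j), j))) = Add(32, Mul(-8, Mul(-2, j))) = Add(32, Mul(16, j)))
Function('Q')(l, L) = Add(64, Mul(2, L), Mul(32, l)) (Function('Q')(l, L) = Mul(Add(Add(32, Mul(16, l)), L), 2) = Mul(Add(32, L, Mul(16, l)), 2) = Add(64, Mul(2, L), Mul(32, l)))
Add(Function('Q')(Function('B')(-5, 11), Mul(-12, -10)), 20765) = Add(Add(64, Mul(2, Mul(-12, -10)), Mul(32, Pow(Add(Pow(-5, 2), Pow(11, 2)), Rational(1, 2)))), 20765) = Add(Add(64, Mul(2, 120), Mul(32, Pow(Add(25, 121), Rational(1, 2)))), 20765) = Add(Add(64, 240, Mul(32, Pow(146, Rational(1, 2)))), 20765) = Add(Add(304, Mul(32, Pow(146, Rational(1, 2)))), 20765) = Add(21069, Mul(32, Pow(146, Rational(1, 2))))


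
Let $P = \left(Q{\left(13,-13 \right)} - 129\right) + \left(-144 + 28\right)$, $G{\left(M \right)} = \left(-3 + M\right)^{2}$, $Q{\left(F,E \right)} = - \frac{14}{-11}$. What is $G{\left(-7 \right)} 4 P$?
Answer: $- \frac{1072400}{11} \approx -97491.0$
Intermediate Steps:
$Q{\left(F,E \right)} = \frac{14}{11}$ ($Q{\left(F,E \right)} = \left(-14\right) \left(- \frac{1}{11}\right) = \frac{14}{11}$)
$P = - \frac{2681}{11}$ ($P = \left(\frac{14}{11} - 129\right) + \left(-144 + 28\right) = - \frac{1405}{11} - 116 = - \frac{2681}{11} \approx -243.73$)
$G{\left(-7 \right)} 4 P = \left(-3 - 7\right)^{2} \cdot 4 \left(- \frac{2681}{11}\right) = \left(-10\right)^{2} \cdot 4 \left(- \frac{2681}{11}\right) = 100 \cdot 4 \left(- \frac{2681}{11}\right) = 400 \left(- \frac{2681}{11}\right) = - \frac{1072400}{11}$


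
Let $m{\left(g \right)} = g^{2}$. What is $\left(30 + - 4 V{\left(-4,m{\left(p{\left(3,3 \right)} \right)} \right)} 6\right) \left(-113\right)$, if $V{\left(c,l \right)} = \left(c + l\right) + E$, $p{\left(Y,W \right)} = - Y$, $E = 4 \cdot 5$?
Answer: $64410$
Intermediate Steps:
$E = 20$
$V{\left(c,l \right)} = 20 + c + l$ ($V{\left(c,l \right)} = \left(c + l\right) + 20 = 20 + c + l$)
$\left(30 + - 4 V{\left(-4,m{\left(p{\left(3,3 \right)} \right)} \right)} 6\right) \left(-113\right) = \left(30 + - 4 \left(20 - 4 + \left(\left(-1\right) 3\right)^{2}\right) 6\right) \left(-113\right) = \left(30 + - 4 \left(20 - 4 + \left(-3\right)^{2}\right) 6\right) \left(-113\right) = \left(30 + - 4 \left(20 - 4 + 9\right) 6\right) \left(-113\right) = \left(30 + \left(-4\right) 25 \cdot 6\right) \left(-113\right) = \left(30 - 600\right) \left(-113\right) = \left(-570\right) \left(-113\right) = 64410$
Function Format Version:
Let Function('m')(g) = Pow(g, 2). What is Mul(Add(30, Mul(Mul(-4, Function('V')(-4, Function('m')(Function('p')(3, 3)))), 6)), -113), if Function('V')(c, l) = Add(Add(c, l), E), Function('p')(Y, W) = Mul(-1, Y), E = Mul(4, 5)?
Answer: 64410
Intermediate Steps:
E = 20
Function('V')(c, l) = Add(20, c, l) (Function('V')(c, l) = Add(Add(c, l), 20) = Add(20, c, l))
Mul(Add(30, Mul(Mul(-4, Function('V')(-4, Function('m')(Function('p')(3, 3)))), 6)), -113) = Mul(Add(30, Mul(Mul(-4, Add(20, -4, Pow(Mul(-1, 3), 2))), 6)), -113) = Mul(Add(30, Mul(Mul(-4, Add(20, -4, Pow(-3, 2))), 6)), -113) = Mul(Add(30, Mul(Mul(-4, Add(20, -4, 9)), 6)), -113) = Mul(Add(30, Mul(Mul(-4, 25), 6)), -113) = Mul(Add(30, Mul(-100, 6)), -113) = Mul(Add(30, -600), -113) = Mul(-570, -113) = 64410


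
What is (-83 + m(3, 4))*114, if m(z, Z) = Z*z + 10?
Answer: -6954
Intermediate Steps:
m(z, Z) = 10 + Z*z
(-83 + m(3, 4))*114 = (-83 + (10 + 4*3))*114 = (-83 + (10 + 12))*114 = (-83 + 22)*114 = -61*114 = -6954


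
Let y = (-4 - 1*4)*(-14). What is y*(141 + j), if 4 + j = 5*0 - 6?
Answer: 14672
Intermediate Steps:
y = 112 (y = (-4 - 4)*(-14) = -8*(-14) = 112)
j = -10 (j = -4 + (5*0 - 6) = -4 + (0 - 6) = -4 - 6 = -10)
y*(141 + j) = 112*(141 - 10) = 112*131 = 14672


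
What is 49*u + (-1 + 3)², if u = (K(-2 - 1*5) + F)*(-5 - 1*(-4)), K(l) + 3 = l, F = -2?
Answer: 592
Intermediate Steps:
K(l) = -3 + l
u = 12 (u = ((-3 + (-2 - 1*5)) - 2)*(-5 - 1*(-4)) = ((-3 + (-2 - 5)) - 2)*(-5 + 4) = ((-3 - 7) - 2)*(-1) = (-10 - 2)*(-1) = -12*(-1) = 12)
49*u + (-1 + 3)² = 49*12 + (-1 + 3)² = 588 + 2² = 588 + 4 = 592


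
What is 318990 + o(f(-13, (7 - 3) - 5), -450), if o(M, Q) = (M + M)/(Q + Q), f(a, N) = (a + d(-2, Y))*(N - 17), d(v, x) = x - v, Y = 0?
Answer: 7974739/25 ≈ 3.1899e+5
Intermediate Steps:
f(a, N) = (-17 + N)*(2 + a) (f(a, N) = (a + (0 - 1*(-2)))*(N - 17) = (a + (0 + 2))*(-17 + N) = (a + 2)*(-17 + N) = (2 + a)*(-17 + N) = (-17 + N)*(2 + a))
o(M, Q) = M/Q (o(M, Q) = (2*M)/((2*Q)) = (2*M)*(1/(2*Q)) = M/Q)
318990 + o(f(-13, (7 - 3) - 5), -450) = 318990 + (-34 - 17*(-13) + 2*((7 - 3) - 5) + ((7 - 3) - 5)*(-13))/(-450) = 318990 + (-34 + 221 + 2*(4 - 5) + (4 - 5)*(-13))*(-1/450) = 318990 + (-34 + 221 + 2*(-1) - 1*(-13))*(-1/450) = 318990 + (-34 + 221 - 2 + 13)*(-1/450) = 318990 + 198*(-1/450) = 318990 - 11/25 = 7974739/25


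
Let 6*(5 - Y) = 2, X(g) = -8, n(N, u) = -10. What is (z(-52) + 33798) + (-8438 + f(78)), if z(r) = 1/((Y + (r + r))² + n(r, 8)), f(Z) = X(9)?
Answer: 2249077337/88714 ≈ 25352.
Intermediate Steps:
f(Z) = -8
Y = 14/3 (Y = 5 - ⅙*2 = 5 - ⅓ = 14/3 ≈ 4.6667)
z(r) = 1/(-10 + (14/3 + 2*r)²) (z(r) = 1/((14/3 + (r + r))² - 10) = 1/((14/3 + 2*r)² - 10) = 1/(-10 + (14/3 + 2*r)²))
(z(-52) + 33798) + (-8438 + f(78)) = (9/(2*(-45 + 2*(7 + 3*(-52))²)) + 33798) + (-8438 - 8) = (9/(2*(-45 + 2*(7 - 156)²)) + 33798) - 8446 = (9/(2*(-45 + 2*(-149)²)) + 33798) - 8446 = (9/(2*(-45 + 2*22201)) + 33798) - 8446 = (9/(2*(-45 + 44402)) + 33798) - 8446 = ((9/2)/44357 + 33798) - 8446 = ((9/2)*(1/44357) + 33798) - 8446 = (9/88714 + 33798) - 8446 = 2998355781/88714 - 8446 = 2249077337/88714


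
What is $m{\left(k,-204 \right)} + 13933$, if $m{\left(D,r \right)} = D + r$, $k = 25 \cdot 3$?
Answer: $13804$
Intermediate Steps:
$k = 75$
$m{\left(k,-204 \right)} + 13933 = \left(75 - 204\right) + 13933 = -129 + 13933 = 13804$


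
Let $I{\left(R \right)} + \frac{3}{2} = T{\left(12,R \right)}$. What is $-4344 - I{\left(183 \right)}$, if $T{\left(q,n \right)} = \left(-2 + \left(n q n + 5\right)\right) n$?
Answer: $- \frac{147093471}{2} \approx -7.3547 \cdot 10^{7}$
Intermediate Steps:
$T{\left(q,n \right)} = n \left(3 + q n^{2}\right)$ ($T{\left(q,n \right)} = \left(-2 + \left(q n^{2} + 5\right)\right) n = \left(-2 + \left(5 + q n^{2}\right)\right) n = \left(3 + q n^{2}\right) n = n \left(3 + q n^{2}\right)$)
$I{\left(R \right)} = - \frac{3}{2} + R \left(3 + 12 R^{2}\right)$
$-4344 - I{\left(183 \right)} = -4344 - \left(- \frac{3}{2} + 3 \cdot 183 + 12 \cdot 183^{3}\right) = -4344 - \left(- \frac{3}{2} + 549 + 12 \cdot 6128487\right) = -4344 - \left(- \frac{3}{2} + 549 + 73541844\right) = -4344 - \frac{147084783}{2} = - \frac{147093471}{2}$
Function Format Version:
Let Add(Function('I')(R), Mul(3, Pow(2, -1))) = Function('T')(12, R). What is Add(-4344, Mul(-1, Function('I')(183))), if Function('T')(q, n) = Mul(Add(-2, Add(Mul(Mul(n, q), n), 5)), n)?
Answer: Rational(-147093471, 2) ≈ -7.3547e+7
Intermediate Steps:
Function('T')(q, n) = Mul(n, Add(3, Mul(q, Pow(n, 2)))) (Function('T')(q, n) = Mul(Add(-2, Add(Mul(q, Pow(n, 2)), 5)), n) = Mul(Add(-2, Add(5, Mul(q, Pow(n, 2)))), n) = Mul(Add(3, Mul(q, Pow(n, 2))), n) = Mul(n, Add(3, Mul(q, Pow(n, 2)))))
Function('I')(R) = Add(Rational(-3, 2), Mul(R, Add(3, Mul(12, Pow(R, 2)))))
Add(-4344, Mul(-1, Function('I')(183))) = Add(-4344, Mul(-1, Add(Rational(-3, 2), Mul(3, 183), Mul(12, Pow(183, 3))))) = Add(-4344, Mul(-1, Add(Rational(-3, 2), 549, Mul(12, 6128487)))) = Add(-4344, Mul(-1, Add(Rational(-3, 2), 549, 73541844))) = Add(-4344, Mul(-1, Rational(147084783, 2))) = Add(-4344, Rational(-147084783, 2)) = Rational(-147093471, 2)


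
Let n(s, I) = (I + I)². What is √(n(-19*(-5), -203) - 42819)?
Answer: √122017 ≈ 349.31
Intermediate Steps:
n(s, I) = 4*I² (n(s, I) = (2*I)² = 4*I²)
√(n(-19*(-5), -203) - 42819) = √(4*(-203)² - 42819) = √(4*41209 - 42819) = √(164836 - 42819) = √122017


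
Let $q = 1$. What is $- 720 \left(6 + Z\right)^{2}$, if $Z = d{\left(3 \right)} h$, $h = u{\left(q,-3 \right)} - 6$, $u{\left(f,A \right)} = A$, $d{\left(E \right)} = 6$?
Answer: $-1658880$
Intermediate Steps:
$h = -9$ ($h = -3 - 6 = -9$)
$Z = -54$ ($Z = 6 \left(-9\right) = -54$)
$- 720 \left(6 + Z\right)^{2} = - 720 \left(6 - 54\right)^{2} = - 720 \left(-48\right)^{2} = \left(-720\right) 2304 = -1658880$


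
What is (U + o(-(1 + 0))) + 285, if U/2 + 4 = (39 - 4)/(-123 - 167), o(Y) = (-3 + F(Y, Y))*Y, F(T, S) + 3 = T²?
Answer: 8171/29 ≈ 281.76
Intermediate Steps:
F(T, S) = -3 + T²
o(Y) = Y*(-6 + Y²) (o(Y) = (-3 + (-3 + Y²))*Y = (-6 + Y²)*Y = Y*(-6 + Y²))
U = -239/29 (U = -8 + 2*((39 - 4)/(-123 - 167)) = -8 + 2*(35/(-290)) = -8 + 2*(35*(-1/290)) = -8 + 2*(-7/58) = -8 - 7/29 = -239/29 ≈ -8.2414)
(U + o(-(1 + 0))) + 285 = (-239/29 + (-(1 + 0))*(-6 + (-(1 + 0))²)) + 285 = (-239/29 + (-1*1)*(-6 + (-1*1)²)) + 285 = (-239/29 - (-6 + (-1)²)) + 285 = (-239/29 - (-6 + 1)) + 285 = (-239/29 - 1*(-5)) + 285 = (-239/29 + 5) + 285 = -94/29 + 285 = 8171/29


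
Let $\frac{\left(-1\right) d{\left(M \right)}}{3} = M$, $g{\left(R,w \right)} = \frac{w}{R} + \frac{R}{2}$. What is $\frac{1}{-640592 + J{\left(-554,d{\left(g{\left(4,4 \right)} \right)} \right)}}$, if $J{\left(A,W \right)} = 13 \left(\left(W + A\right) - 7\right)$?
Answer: $- \frac{1}{648002} \approx -1.5432 \cdot 10^{-6}$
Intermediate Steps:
$g{\left(R,w \right)} = \frac{R}{2} + \frac{w}{R}$ ($g{\left(R,w \right)} = \frac{w}{R} + R \frac{1}{2} = \frac{w}{R} + \frac{R}{2} = \frac{R}{2} + \frac{w}{R}$)
$d{\left(M \right)} = - 3 M$
$J{\left(A,W \right)} = -91 + 13 A + 13 W$ ($J{\left(A,W \right)} = 13 \left(\left(A + W\right) - 7\right) = 13 \left(-7 + A + W\right) = -91 + 13 A + 13 W$)
$\frac{1}{-640592 + J{\left(-554,d{\left(g{\left(4,4 \right)} \right)} \right)}} = \frac{1}{-640592 + \left(-91 + 13 \left(-554\right) + 13 \left(- 3 \left(\frac{1}{2} \cdot 4 + \frac{4}{4}\right)\right)\right)} = \frac{1}{-640592 - \left(7293 - - 39 \left(2 + 4 \cdot \frac{1}{4}\right)\right)} = \frac{1}{-640592 - \left(7293 - - 39 \left(2 + 1\right)\right)} = \frac{1}{-640592 - \left(7293 - \left(-39\right) 3\right)} = \frac{1}{-640592 - 7410} = \frac{1}{-648002} = - \frac{1}{648002}$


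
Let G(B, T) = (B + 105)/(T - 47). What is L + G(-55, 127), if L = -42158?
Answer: -337259/8 ≈ -42157.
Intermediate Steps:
G(B, T) = (105 + B)/(-47 + T)
L + G(-55, 127) = -42158 + (105 - 55)/(-47 + 127) = -42158 + 50/80 = -42158 + (1/80)*50 = -42158 + 5/8 = -337259/8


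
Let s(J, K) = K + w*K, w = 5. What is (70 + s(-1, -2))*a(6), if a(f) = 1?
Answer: 58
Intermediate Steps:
s(J, K) = 6*K (s(J, K) = K + 5*K = 6*K)
(70 + s(-1, -2))*a(6) = (70 + 6*(-2))*1 = (70 - 12)*1 = 58*1 = 58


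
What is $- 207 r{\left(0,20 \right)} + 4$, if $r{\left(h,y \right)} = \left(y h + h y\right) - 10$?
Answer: $2074$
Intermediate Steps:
$r{\left(h,y \right)} = -10 + 2 h y$ ($r{\left(h,y \right)} = \left(h y + h y\right) - 10 = 2 h y - 10 = -10 + 2 h y$)
$- 207 r{\left(0,20 \right)} + 4 = - 207 \left(-10 + 2 \cdot 0 \cdot 20\right) + 4 = - 207 \left(-10 + 0\right) + 4 = \left(-207\right) \left(-10\right) + 4 = 2070 + 4 = 2074$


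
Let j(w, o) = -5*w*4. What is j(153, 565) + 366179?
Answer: 363119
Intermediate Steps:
j(w, o) = -20*w
j(153, 565) + 366179 = -20*153 + 366179 = -3060 + 366179 = 363119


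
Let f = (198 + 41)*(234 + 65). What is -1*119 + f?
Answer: 71342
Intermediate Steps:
f = 71461 (f = 239*299 = 71461)
-1*119 + f = -1*119 + 71461 = -119 + 71461 = 71342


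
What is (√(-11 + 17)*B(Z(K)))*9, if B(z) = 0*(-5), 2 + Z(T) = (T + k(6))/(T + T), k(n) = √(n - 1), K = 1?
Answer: 0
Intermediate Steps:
k(n) = √(-1 + n)
Z(T) = -2 + (T + √5)/(2*T) (Z(T) = -2 + (T + √(-1 + 6))/(T + T) = -2 + (T + √5)/((2*T)) = -2 + (T + √5)*(1/(2*T)) = -2 + (T + √5)/(2*T))
B(z) = 0
(√(-11 + 17)*B(Z(K)))*9 = (√(-11 + 17)*0)*9 = (√6*0)*9 = 0*9 = 0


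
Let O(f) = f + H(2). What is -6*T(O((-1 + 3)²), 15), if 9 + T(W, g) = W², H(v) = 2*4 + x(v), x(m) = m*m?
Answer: -1482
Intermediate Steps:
x(m) = m²
H(v) = 8 + v² (H(v) = 2*4 + v² = 8 + v²)
O(f) = 12 + f (O(f) = f + (8 + 2²) = f + (8 + 4) = f + 12 = 12 + f)
T(W, g) = -9 + W²
-6*T(O((-1 + 3)²), 15) = -6*(-9 + (12 + (-1 + 3)²)²) = -6*(-9 + (12 + 2²)²) = -6*(-9 + (12 + 4)²) = -6*(-9 + 16²) = -6*(-9 + 256) = -6*247 = -1482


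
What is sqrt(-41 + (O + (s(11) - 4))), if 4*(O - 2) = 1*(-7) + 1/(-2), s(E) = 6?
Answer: I*sqrt(622)/4 ≈ 6.235*I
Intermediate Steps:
O = 1/8 (O = 2 + (1*(-7) + 1/(-2))/4 = 2 + (-7 - 1/2)/4 = 2 + (1/4)*(-15/2) = 2 - 15/8 = 1/8 ≈ 0.12500)
sqrt(-41 + (O + (s(11) - 4))) = sqrt(-41 + (1/8 + (6 - 4))) = sqrt(-41 + (1/8 + 2)) = sqrt(-41 + 17/8) = sqrt(-311/8) = I*sqrt(622)/4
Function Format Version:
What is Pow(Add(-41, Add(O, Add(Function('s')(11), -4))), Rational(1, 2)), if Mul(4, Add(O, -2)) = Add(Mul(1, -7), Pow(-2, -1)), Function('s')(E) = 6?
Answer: Mul(Rational(1, 4), I, Pow(622, Rational(1, 2))) ≈ Mul(6.2350, I)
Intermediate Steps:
O = Rational(1, 8) (O = Add(2, Mul(Rational(1, 4), Add(Mul(1, -7), Pow(-2, -1)))) = Add(2, Mul(Rational(1, 4), Add(-7, Rational(-1, 2)))) = Add(2, Mul(Rational(1, 4), Rational(-15, 2))) = Add(2, Rational(-15, 8)) = Rational(1, 8) ≈ 0.12500)
Pow(Add(-41, Add(O, Add(Function('s')(11), -4))), Rational(1, 2)) = Pow(Add(-41, Add(Rational(1, 8), Add(6, -4))), Rational(1, 2)) = Pow(Add(-41, Add(Rational(1, 8), 2)), Rational(1, 2)) = Pow(Add(-41, Rational(17, 8)), Rational(1, 2)) = Pow(Rational(-311, 8), Rational(1, 2)) = Mul(Rational(1, 4), I, Pow(622, Rational(1, 2)))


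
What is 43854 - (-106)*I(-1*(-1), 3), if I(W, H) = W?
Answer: 43960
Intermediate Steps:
43854 - (-106)*I(-1*(-1), 3) = 43854 - (-106)*(-1*(-1)) = 43854 - (-106) = 43854 - 1*(-106) = 43854 + 106 = 43960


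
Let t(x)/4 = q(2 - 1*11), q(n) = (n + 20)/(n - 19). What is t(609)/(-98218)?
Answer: 11/687526 ≈ 1.5999e-5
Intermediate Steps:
q(n) = (20 + n)/(-19 + n)
t(x) = -11/7 (t(x) = 4*((20 + (2 - 1*11))/(-19 + (2 - 1*11))) = 4*((20 + (2 - 11))/(-19 + (2 - 11))) = 4*((20 - 9)/(-19 - 9)) = 4*(11/(-28)) = 4*(-1/28*11) = 4*(-11/28) = -11/7)
t(609)/(-98218) = -11/7/(-98218) = -11/7*(-1/98218) = 11/687526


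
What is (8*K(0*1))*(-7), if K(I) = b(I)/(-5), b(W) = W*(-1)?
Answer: 0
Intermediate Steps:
b(W) = -W
K(I) = I/5 (K(I) = -I/(-5) = -I*(-⅕) = I/5)
(8*K(0*1))*(-7) = (8*((0*1)/5))*(-7) = (8*((⅕)*0))*(-7) = (8*0)*(-7) = 0*(-7) = 0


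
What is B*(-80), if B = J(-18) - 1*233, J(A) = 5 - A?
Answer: 16800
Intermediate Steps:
B = -210 (B = (5 - 1*(-18)) - 1*233 = (5 + 18) - 233 = 23 - 233 = -210)
B*(-80) = -210*(-80) = 16800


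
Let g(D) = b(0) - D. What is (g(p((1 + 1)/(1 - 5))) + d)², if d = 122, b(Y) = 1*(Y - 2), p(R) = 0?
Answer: 14400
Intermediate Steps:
b(Y) = -2 + Y (b(Y) = 1*(-2 + Y) = -2 + Y)
g(D) = -2 - D (g(D) = (-2 + 0) - D = -2 - D)
(g(p((1 + 1)/(1 - 5))) + d)² = ((-2 - 1*0) + 122)² = ((-2 + 0) + 122)² = (-2 + 122)² = 120² = 14400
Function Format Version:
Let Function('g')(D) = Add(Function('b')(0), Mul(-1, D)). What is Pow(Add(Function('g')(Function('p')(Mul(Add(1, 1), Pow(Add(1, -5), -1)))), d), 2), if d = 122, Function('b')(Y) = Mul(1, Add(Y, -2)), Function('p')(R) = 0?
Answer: 14400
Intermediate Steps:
Function('b')(Y) = Add(-2, Y) (Function('b')(Y) = Mul(1, Add(-2, Y)) = Add(-2, Y))
Function('g')(D) = Add(-2, Mul(-1, D)) (Function('g')(D) = Add(Add(-2, 0), Mul(-1, D)) = Add(-2, Mul(-1, D)))
Pow(Add(Function('g')(Function('p')(Mul(Add(1, 1), Pow(Add(1, -5), -1)))), d), 2) = Pow(Add(Add(-2, Mul(-1, 0)), 122), 2) = Pow(Add(Add(-2, 0), 122), 2) = Pow(Add(-2, 122), 2) = Pow(120, 2) = 14400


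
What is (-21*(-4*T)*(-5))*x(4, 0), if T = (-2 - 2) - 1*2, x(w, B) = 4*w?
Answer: 40320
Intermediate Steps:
T = -6 (T = -4 - 2 = -6)
(-21*(-4*T)*(-5))*x(4, 0) = (-21*(-4*(-6))*(-5))*(4*4) = -504*(-5)*16 = -21*(-120)*16 = 2520*16 = 40320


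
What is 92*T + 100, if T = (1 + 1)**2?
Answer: 468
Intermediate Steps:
T = 4 (T = 2**2 = 4)
92*T + 100 = 92*4 + 100 = 368 + 100 = 468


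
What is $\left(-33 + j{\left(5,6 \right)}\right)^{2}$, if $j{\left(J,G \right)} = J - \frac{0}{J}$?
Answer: $784$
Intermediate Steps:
$j{\left(J,G \right)} = J$ ($j{\left(J,G \right)} = J - 0 = J + 0 = J$)
$\left(-33 + j{\left(5,6 \right)}\right)^{2} = \left(-33 + 5\right)^{2} = \left(-28\right)^{2} = 784$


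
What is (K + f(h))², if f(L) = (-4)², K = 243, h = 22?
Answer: 67081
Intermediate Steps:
f(L) = 16
(K + f(h))² = (243 + 16)² = 259² = 67081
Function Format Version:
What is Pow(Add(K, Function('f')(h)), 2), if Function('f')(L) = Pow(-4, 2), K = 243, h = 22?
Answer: 67081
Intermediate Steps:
Function('f')(L) = 16
Pow(Add(K, Function('f')(h)), 2) = Pow(Add(243, 16), 2) = Pow(259, 2) = 67081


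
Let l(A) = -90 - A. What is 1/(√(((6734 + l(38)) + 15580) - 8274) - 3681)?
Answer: -3681/13535849 - 2*√3478/13535849 ≈ -0.00028066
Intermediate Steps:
1/(√(((6734 + l(38)) + 15580) - 8274) - 3681) = 1/(√(((6734 + (-90 - 1*38)) + 15580) - 8274) - 3681) = 1/(√(((6734 + (-90 - 38)) + 15580) - 8274) - 3681) = 1/(√(((6734 - 128) + 15580) - 8274) - 3681) = 1/(√((6606 + 15580) - 8274) - 3681) = 1/(√(22186 - 8274) - 3681) = 1/(√13912 - 3681) = 1/(2*√3478 - 3681) = 1/(-3681 + 2*√3478)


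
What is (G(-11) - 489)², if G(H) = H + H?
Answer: 261121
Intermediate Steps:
G(H) = 2*H
(G(-11) - 489)² = (2*(-11) - 489)² = (-22 - 489)² = (-511)² = 261121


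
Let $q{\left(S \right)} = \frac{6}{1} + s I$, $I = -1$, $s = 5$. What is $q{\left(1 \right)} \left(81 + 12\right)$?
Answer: $93$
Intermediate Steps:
$q{\left(S \right)} = 1$ ($q{\left(S \right)} = \frac{6}{1} + 5 \left(-1\right) = 6 \cdot 1 - 5 = 6 - 5 = 1$)
$q{\left(1 \right)} \left(81 + 12\right) = 1 \left(81 + 12\right) = 1 \cdot 93 = 93$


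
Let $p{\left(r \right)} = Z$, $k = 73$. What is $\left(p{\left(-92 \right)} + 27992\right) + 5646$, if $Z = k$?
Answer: $33711$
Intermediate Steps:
$Z = 73$
$p{\left(r \right)} = 73$
$\left(p{\left(-92 \right)} + 27992\right) + 5646 = \left(73 + 27992\right) + 5646 = 28065 + 5646 = 33711$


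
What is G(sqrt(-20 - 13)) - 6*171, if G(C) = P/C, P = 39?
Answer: -1026 - 13*I*sqrt(33)/11 ≈ -1026.0 - 6.789*I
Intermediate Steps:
G(C) = 39/C
G(sqrt(-20 - 13)) - 6*171 = 39/(sqrt(-20 - 13)) - 6*171 = 39/(sqrt(-33)) - 1026 = 39/((I*sqrt(33))) - 1026 = 39*(-I*sqrt(33)/33) - 1026 = -13*I*sqrt(33)/11 - 1026 = -1026 - 13*I*sqrt(33)/11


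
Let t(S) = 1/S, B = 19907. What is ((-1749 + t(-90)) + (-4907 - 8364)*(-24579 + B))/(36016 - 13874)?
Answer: 5580032669/1992780 ≈ 2800.1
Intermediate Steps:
((-1749 + t(-90)) + (-4907 - 8364)*(-24579 + B))/(36016 - 13874) = ((-1749 + 1/(-90)) + (-4907 - 8364)*(-24579 + 19907))/(36016 - 13874) = ((-1749 - 1/90) - 13271*(-4672))/22142 = (-157411/90 + 62002112)*(1/22142) = (5580032669/90)*(1/22142) = 5580032669/1992780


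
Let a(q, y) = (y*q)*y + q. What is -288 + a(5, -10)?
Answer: 217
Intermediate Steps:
a(q, y) = q + q*y² (a(q, y) = (q*y)*y + q = q*y² + q = q + q*y²)
-288 + a(5, -10) = -288 + 5*(1 + (-10)²) = -288 + 5*(1 + 100) = -288 + 5*101 = -288 + 505 = 217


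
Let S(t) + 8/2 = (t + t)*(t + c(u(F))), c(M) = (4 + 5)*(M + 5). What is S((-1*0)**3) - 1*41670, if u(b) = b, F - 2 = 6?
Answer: -41674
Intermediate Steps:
F = 8 (F = 2 + 6 = 8)
c(M) = 45 + 9*M (c(M) = 9*(5 + M) = 45 + 9*M)
S(t) = -4 + 2*t*(117 + t) (S(t) = -4 + (t + t)*(t + (45 + 9*8)) = -4 + (2*t)*(t + (45 + 72)) = -4 + (2*t)*(t + 117) = -4 + (2*t)*(117 + t) = -4 + 2*t*(117 + t))
S((-1*0)**3) - 1*41670 = (-4 + 2*((-1*0)**3)**2 + 234*(-1*0)**3) - 1*41670 = (-4 + 2*(0**3)**2 + 234*0**3) - 41670 = (-4 + 2*0**2 + 234*0) - 41670 = (-4 + 2*0 + 0) - 41670 = (-4 + 0 + 0) - 41670 = -4 - 41670 = -41674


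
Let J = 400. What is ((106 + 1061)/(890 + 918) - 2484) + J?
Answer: -3766705/1808 ≈ -2083.4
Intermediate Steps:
((106 + 1061)/(890 + 918) - 2484) + J = ((106 + 1061)/(890 + 918) - 2484) + 400 = (1167/1808 - 2484) + 400 = -4489905/1808 + 400 = -3766705/1808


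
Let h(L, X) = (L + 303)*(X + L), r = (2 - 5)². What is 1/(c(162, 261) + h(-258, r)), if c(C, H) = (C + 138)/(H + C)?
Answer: -141/1579805 ≈ -8.9252e-5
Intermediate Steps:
c(C, H) = (138 + C)/(C + H)
r = 9 (r = (-3)² = 9)
h(L, X) = (303 + L)*(L + X)
1/(c(162, 261) + h(-258, r)) = 1/((138 + 162)/(162 + 261) + ((-258)² + 303*(-258) + 303*9 - 258*9)) = 1/(300/423 + (66564 - 78174 + 2727 - 2322)) = 1/((1/423)*300 - 11205) = 1/(100/141 - 11205) = 1/(-1579805/141) = -141/1579805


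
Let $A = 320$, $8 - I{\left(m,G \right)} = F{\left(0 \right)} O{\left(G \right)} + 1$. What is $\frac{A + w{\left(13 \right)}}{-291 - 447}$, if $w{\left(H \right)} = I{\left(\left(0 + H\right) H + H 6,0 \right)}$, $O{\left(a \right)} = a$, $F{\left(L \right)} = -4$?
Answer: $- \frac{109}{246} \approx -0.44309$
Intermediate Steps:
$I{\left(m,G \right)} = 7 + 4 G$ ($I{\left(m,G \right)} = 8 - \left(- 4 G + 1\right) = 8 - \left(1 - 4 G\right) = 8 + \left(-1 + 4 G\right) = 7 + 4 G$)
$w{\left(H \right)} = 7$ ($w{\left(H \right)} = 7 + 4 \cdot 0 = 7 + 0 = 7$)
$\frac{A + w{\left(13 \right)}}{-291 - 447} = \frac{320 + 7}{-291 - 447} = \frac{327}{-738} = 327 \left(- \frac{1}{738}\right) = - \frac{109}{246}$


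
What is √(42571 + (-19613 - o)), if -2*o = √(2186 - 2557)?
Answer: √(91832 + 2*I*√371)/2 ≈ 151.52 + 0.03178*I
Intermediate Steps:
o = -I*√371/2 (o = -√(2186 - 2557)/2 = -I*√371/2 ≈ -9.6307*I)
√(42571 + (-19613 - o)) = √(42571 + (-19613 - (-1)*I*√371/2)) = √(42571 + (-19613 + I*√371/2)) = √(22958 + I*√371/2)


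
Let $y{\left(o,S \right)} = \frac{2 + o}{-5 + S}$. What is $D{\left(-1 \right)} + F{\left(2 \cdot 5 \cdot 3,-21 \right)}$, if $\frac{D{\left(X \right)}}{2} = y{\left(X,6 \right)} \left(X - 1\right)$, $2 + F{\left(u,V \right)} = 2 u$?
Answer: $54$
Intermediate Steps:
$F{\left(u,V \right)} = -2 + 2 u$
$y{\left(o,S \right)} = \frac{2 + o}{-5 + S}$
$D{\left(X \right)} = 2 \left(-1 + X\right) \left(2 + X\right)$ ($D{\left(X \right)} = 2 \frac{2 + X}{-5 + 6} \left(X - 1\right) = 2 \frac{2 + X}{1} \left(-1 + X\right) = 2 \cdot 1 \left(2 + X\right) \left(-1 + X\right) = 2 \left(2 + X\right) \left(-1 + X\right) = 2 \left(-1 + X\right) \left(2 + X\right)$)
$D{\left(-1 \right)} + F{\left(2 \cdot 5 \cdot 3,-21 \right)} = 2 \left(-1 - 1\right) \left(2 - 1\right) - \left(2 - 2 \cdot 2 \cdot 5 \cdot 3\right) = 2 \left(-2\right) 1 - \left(2 - 2 \cdot 10 \cdot 3\right) = -4 + \left(-2 + 2 \cdot 30\right) = -4 + \left(-2 + 60\right) = -4 + 58 = 54$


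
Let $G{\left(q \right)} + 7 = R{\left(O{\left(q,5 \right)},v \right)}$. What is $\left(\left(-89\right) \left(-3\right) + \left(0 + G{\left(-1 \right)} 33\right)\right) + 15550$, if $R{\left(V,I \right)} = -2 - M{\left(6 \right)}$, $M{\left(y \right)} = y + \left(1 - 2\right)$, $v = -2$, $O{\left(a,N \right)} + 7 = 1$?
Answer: $15355$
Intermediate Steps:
$O{\left(a,N \right)} = -6$ ($O{\left(a,N \right)} = -7 + 1 = -6$)
$M{\left(y \right)} = -1 + y$ ($M{\left(y \right)} = y - 1 = -1 + y$)
$R{\left(V,I \right)} = -7$ ($R{\left(V,I \right)} = -2 - \left(-1 + 6\right) = -2 - 5 = -7$)
$G{\left(q \right)} = -14$ ($G{\left(q \right)} = -7 - 7 = -14$)
$\left(\left(-89\right) \left(-3\right) + \left(0 + G{\left(-1 \right)} 33\right)\right) + 15550 = \left(\left(-89\right) \left(-3\right) + \left(0 - 462\right)\right) + 15550 = \left(267 + \left(0 - 462\right)\right) + 15550 = \left(267 - 462\right) + 15550 = -195 + 15550 = 15355$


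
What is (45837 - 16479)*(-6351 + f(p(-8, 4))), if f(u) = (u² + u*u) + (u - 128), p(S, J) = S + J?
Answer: -189388458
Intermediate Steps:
p(S, J) = J + S
f(u) = -128 + u + 2*u² (f(u) = (u² + u²) + (-128 + u) = 2*u² + (-128 + u) = -128 + u + 2*u²)
(45837 - 16479)*(-6351 + f(p(-8, 4))) = (45837 - 16479)*(-6351 + (-128 + (4 - 8) + 2*(4 - 8)²)) = 29358*(-6351 + (-128 - 4 + 2*(-4)²)) = 29358*(-6351 + (-128 - 4 + 2*16)) = 29358*(-6351 + (-128 - 4 + 32)) = 29358*(-6351 - 100) = 29358*(-6451) = -189388458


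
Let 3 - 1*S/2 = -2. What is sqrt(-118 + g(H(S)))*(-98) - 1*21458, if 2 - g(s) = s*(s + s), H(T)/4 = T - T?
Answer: -21458 - 196*I*sqrt(29) ≈ -21458.0 - 1055.5*I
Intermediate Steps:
S = 10 (S = 6 - 2*(-2) = 6 + 4 = 10)
H(T) = 0 (H(T) = 4*(T - T) = 4*0 = 0)
g(s) = 2 - 2*s**2 (g(s) = 2 - s*(s + s) = 2 - s*2*s = 2 - 2*s**2)
sqrt(-118 + g(H(S)))*(-98) - 1*21458 = sqrt(-118 + (2 - 2*0**2))*(-98) - 1*21458 = sqrt(-118 + (2 - 2*0))*(-98) - 21458 = sqrt(-118 + (2 + 0))*(-98) - 21458 = sqrt(-118 + 2)*(-98) - 21458 = sqrt(-116)*(-98) - 21458 = (2*I*sqrt(29))*(-98) - 21458 = -196*I*sqrt(29) - 21458 = -21458 - 196*I*sqrt(29)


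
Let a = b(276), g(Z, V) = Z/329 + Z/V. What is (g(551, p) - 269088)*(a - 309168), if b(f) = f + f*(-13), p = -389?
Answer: 1537317599483520/18283 ≈ 8.4085e+10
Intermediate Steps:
g(Z, V) = Z/329 + Z/V (g(Z, V) = Z*(1/329) + Z/V = Z/329 + Z/V)
b(f) = -12*f (b(f) = f - 13*f = -12*f)
a = -3312 (a = -12*276 = -3312)
(g(551, p) - 269088)*(a - 309168) = (((1/329)*551 + 551/(-389)) - 269088)*(-3312 - 309168) = ((551/329 + 551*(-1/389)) - 269088)*(-312480) = ((551/329 - 551/389) - 269088)*(-312480) = (33060/127981 - 269088)*(-312480) = -34438118268/127981*(-312480) = 1537317599483520/18283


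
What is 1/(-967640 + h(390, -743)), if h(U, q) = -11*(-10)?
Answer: -1/967530 ≈ -1.0336e-6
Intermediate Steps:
h(U, q) = 110
1/(-967640 + h(390, -743)) = 1/(-967640 + 110) = 1/(-967530) = -1/967530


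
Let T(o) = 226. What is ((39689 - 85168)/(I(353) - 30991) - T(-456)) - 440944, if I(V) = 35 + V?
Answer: -13501080031/30603 ≈ -4.4117e+5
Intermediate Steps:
((39689 - 85168)/(I(353) - 30991) - T(-456)) - 440944 = ((39689 - 85168)/((35 + 353) - 30991) - 1*226) - 440944 = (-45479/(388 - 30991) - 226) - 440944 = (-45479/(-30603) - 226) - 440944 = (-45479*(-1/30603) - 226) - 440944 = (45479/30603 - 226) - 440944 = -6870799/30603 - 440944 = -13501080031/30603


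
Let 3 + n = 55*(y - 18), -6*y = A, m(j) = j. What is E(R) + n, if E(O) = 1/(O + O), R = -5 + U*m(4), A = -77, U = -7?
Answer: -3159/11 ≈ -287.18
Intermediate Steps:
y = 77/6 (y = -⅙*(-77) = 77/6 ≈ 12.833)
n = -1723/6 (n = -3 + 55*(77/6 - 18) = -3 + 55*(-31/6) = -3 - 1705/6 = -1723/6 ≈ -287.17)
R = -33 (R = -5 - 7*4 = -5 - 28 = -33)
E(O) = 1/(2*O)
E(R) + n = (½)/(-33) - 1723/6 = (½)*(-1/33) - 1723/6 = -1/66 - 1723/6 = -3159/11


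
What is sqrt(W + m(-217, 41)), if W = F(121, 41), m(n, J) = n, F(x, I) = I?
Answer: 4*I*sqrt(11) ≈ 13.266*I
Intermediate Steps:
W = 41
sqrt(W + m(-217, 41)) = sqrt(41 - 217) = sqrt(-176) = 4*I*sqrt(11)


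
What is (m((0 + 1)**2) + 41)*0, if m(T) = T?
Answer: 0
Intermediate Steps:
(m((0 + 1)**2) + 41)*0 = ((0 + 1)**2 + 41)*0 = (1**2 + 41)*0 = (1 + 41)*0 = 42*0 = 0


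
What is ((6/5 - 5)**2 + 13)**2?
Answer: 470596/625 ≈ 752.95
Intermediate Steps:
((6/5 - 5)**2 + 13)**2 = ((-19/5)**2 + 13)**2 = (361/25 + 13)**2 = (686/25)**2 = 470596/625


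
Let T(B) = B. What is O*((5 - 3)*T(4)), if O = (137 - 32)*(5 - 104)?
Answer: -83160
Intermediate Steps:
O = -10395 (O = 105*(-99) = -10395)
O*((5 - 3)*T(4)) = -10395*(5 - 3)*4 = -20790*4 = -10395*8 = -83160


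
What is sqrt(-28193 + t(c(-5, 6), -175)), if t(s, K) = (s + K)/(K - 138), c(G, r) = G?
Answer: I*sqrt(2761983677)/313 ≈ 167.91*I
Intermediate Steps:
t(s, K) = (K + s)/(-138 + K)
sqrt(-28193 + t(c(-5, 6), -175)) = sqrt(-28193 + (-175 - 5)/(-138 - 175)) = sqrt(-28193 - 180/(-313)) = sqrt(-28193 - 1/313*(-180)) = sqrt(-28193 + 180/313) = sqrt(-8824229/313) = I*sqrt(2761983677)/313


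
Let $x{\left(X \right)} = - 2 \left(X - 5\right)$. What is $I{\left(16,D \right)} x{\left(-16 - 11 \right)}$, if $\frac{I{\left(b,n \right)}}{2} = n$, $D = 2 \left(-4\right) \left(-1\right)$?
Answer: $1024$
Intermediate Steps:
$D = 8$ ($D = \left(-8\right) \left(-1\right) = 8$)
$I{\left(b,n \right)} = 2 n$
$x{\left(X \right)} = 10 - 2 X$ ($x{\left(X \right)} = - 2 \left(-5 + X\right) = 10 - 2 X$)
$I{\left(16,D \right)} x{\left(-16 - 11 \right)} = 2 \cdot 8 \left(10 - 2 \left(-16 - 11\right)\right) = 16 \left(10 - -54\right) = 16 \left(10 + 54\right) = 16 \cdot 64 = 1024$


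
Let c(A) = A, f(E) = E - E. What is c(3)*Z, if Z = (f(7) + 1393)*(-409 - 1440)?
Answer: -7726971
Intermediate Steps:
f(E) = 0
Z = -2575657 (Z = (0 + 1393)*(-409 - 1440) = 1393*(-1849) = -2575657)
c(3)*Z = 3*(-2575657) = -7726971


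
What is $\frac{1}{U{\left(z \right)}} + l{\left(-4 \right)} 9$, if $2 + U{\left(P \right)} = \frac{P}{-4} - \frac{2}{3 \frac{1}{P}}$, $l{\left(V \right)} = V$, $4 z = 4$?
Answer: $- \frac{1272}{35} \approx -36.343$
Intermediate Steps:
$z = 1$ ($z = \frac{1}{4} \cdot 4 = 1$)
$U{\left(P \right)} = -2 - \frac{11 P}{12}$ ($U{\left(P \right)} = -2 + \left(\frac{P}{-4} - \frac{2}{3 \frac{1}{P}}\right) = -2 + \left(P \left(- \frac{1}{4}\right) - 2 \frac{P}{3}\right) = -2 - \frac{11 P}{12}$)
$\frac{1}{U{\left(z \right)}} + l{\left(-4 \right)} 9 = \frac{1}{-2 - \frac{11}{12}} - 36 = \frac{1}{- \frac{35}{12}} - 36 = - \frac{12}{35} - 36 = - \frac{1272}{35}$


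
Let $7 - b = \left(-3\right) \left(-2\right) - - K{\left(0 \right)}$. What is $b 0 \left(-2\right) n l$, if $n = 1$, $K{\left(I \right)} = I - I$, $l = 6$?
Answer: $0$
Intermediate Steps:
$K{\left(I \right)} = 0$
$b = 1$ ($b = 7 - \left(\left(-3\right) \left(-2\right) + \left(0 - 0\right)\right) = 7 - \left(6 + \left(0 + 0\right)\right) = 7 - \left(6 + 0\right) = 7 - 6 = 1$)
$b 0 \left(-2\right) n l = 1 \cdot 0 \left(-2\right) 1 \cdot 6 = 1 \cdot 0 \cdot 1 \cdot 6 = 1 \cdot 0 \cdot 6 = 1 \cdot 0 = 0$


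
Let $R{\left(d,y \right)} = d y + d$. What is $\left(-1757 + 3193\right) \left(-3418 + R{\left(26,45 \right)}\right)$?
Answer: $-3190792$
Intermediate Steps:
$R{\left(d,y \right)} = d + d y$
$\left(-1757 + 3193\right) \left(-3418 + R{\left(26,45 \right)}\right) = \left(-1757 + 3193\right) \left(-3418 + 26 \left(1 + 45\right)\right) = 1436 \left(-3418 + 26 \cdot 46\right) = 1436 \left(-3418 + 1196\right) = 1436 \left(-2222\right) = -3190792$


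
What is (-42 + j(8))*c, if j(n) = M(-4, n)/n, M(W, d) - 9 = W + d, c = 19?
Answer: -6137/8 ≈ -767.13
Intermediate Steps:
M(W, d) = 9 + W + d (M(W, d) = 9 + (W + d) = 9 + W + d)
j(n) = (5 + n)/n (j(n) = (9 - 4 + n)/n = (5 + n)/n)
(-42 + j(8))*c = (-42 + (5 + 8)/8)*19 = (-42 + (1/8)*13)*19 = (-42 + 13/8)*19 = -323/8*19 = -6137/8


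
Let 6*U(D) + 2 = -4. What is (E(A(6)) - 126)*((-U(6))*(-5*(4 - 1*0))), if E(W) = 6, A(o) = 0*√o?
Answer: 2400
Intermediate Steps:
U(D) = -1 (U(D) = -⅓ + (⅙)*(-4) = -⅓ - ⅔ = -1)
A(o) = 0
(E(A(6)) - 126)*((-U(6))*(-5*(4 - 1*0))) = (6 - 126)*((-1*(-1))*(-5*(4 - 1*0))) = -120*(-5*(4 + 0)) = -120*(-5*4) = -120*(-20) = 2400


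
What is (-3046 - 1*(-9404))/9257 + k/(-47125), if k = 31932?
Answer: 4026226/436236125 ≈ 0.0092295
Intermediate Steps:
(-3046 - 1*(-9404))/9257 + k/(-47125) = (-3046 - 1*(-9404))/9257 + 31932/(-47125) = (-3046 + 9404)*(1/9257) + 31932*(-1/47125) = 6358*(1/9257) - 31932/47125 = 6358/9257 - 31932/47125 = 4026226/436236125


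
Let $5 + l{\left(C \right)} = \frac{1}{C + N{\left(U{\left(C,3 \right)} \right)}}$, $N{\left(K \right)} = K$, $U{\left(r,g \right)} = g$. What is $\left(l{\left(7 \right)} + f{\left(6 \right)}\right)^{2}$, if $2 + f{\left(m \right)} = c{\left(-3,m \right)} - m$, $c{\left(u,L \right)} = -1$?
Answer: $\frac{19321}{100} \approx 193.21$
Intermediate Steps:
$f{\left(m \right)} = -3 - m$ ($f{\left(m \right)} = -2 - \left(1 + m\right) = -3 - m$)
$l{\left(C \right)} = -5 + \frac{1}{3 + C}$ ($l{\left(C \right)} = -5 + \frac{1}{C + 3} = -5 + \frac{1}{3 + C}$)
$\left(l{\left(7 \right)} + f{\left(6 \right)}\right)^{2} = \left(\frac{-14 - 35}{3 + 7} - 9\right)^{2} = \left(\frac{-14 - 35}{10} - 9\right)^{2} = \left(\frac{1}{10} \left(-49\right) - 9\right)^{2} = \left(- \frac{49}{10} - 9\right)^{2} = \left(- \frac{139}{10}\right)^{2} = \frac{19321}{100}$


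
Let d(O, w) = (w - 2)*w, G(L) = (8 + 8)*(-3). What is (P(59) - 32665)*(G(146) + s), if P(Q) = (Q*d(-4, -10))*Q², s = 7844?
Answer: 191881505740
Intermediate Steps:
G(L) = -48 (G(L) = 16*(-3) = -48)
d(O, w) = w*(-2 + w) (d(O, w) = (-2 + w)*w = w*(-2 + w))
P(Q) = 120*Q³ (P(Q) = (Q*(-10*(-2 - 10)))*Q² = (Q*(-10*(-12)))*Q² = (Q*120)*Q² = (120*Q)*Q² = 120*Q³)
(P(59) - 32665)*(G(146) + s) = (120*59³ - 32665)*(-48 + 7844) = (120*205379 - 32665)*7796 = (24645480 - 32665)*7796 = 24612815*7796 = 191881505740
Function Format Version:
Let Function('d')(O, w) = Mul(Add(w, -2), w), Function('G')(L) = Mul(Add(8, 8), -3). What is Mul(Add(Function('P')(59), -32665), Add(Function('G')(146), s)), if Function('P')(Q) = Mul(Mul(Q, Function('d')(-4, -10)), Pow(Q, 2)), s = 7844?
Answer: 191881505740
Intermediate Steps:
Function('G')(L) = -48 (Function('G')(L) = Mul(16, -3) = -48)
Function('d')(O, w) = Mul(w, Add(-2, w)) (Function('d')(O, w) = Mul(Add(-2, w), w) = Mul(w, Add(-2, w)))
Function('P')(Q) = Mul(120, Pow(Q, 3)) (Function('P')(Q) = Mul(Mul(Q, Mul(-10, Add(-2, -10))), Pow(Q, 2)) = Mul(Mul(Q, Mul(-10, -12)), Pow(Q, 2)) = Mul(Mul(Q, 120), Pow(Q, 2)) = Mul(Mul(120, Q), Pow(Q, 2)) = Mul(120, Pow(Q, 3)))
Mul(Add(Function('P')(59), -32665), Add(Function('G')(146), s)) = Mul(Add(Mul(120, Pow(59, 3)), -32665), Add(-48, 7844)) = Mul(Add(Mul(120, 205379), -32665), 7796) = Mul(Add(24645480, -32665), 7796) = Mul(24612815, 7796) = 191881505740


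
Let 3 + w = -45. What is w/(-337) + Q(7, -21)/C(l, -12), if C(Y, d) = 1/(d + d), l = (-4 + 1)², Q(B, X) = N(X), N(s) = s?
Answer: 169896/337 ≈ 504.14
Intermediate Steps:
w = -48 (w = -3 - 45 = -48)
Q(B, X) = X
l = 9 (l = (-3)² = 9)
C(Y, d) = 1/(2*d)
w/(-337) + Q(7, -21)/C(l, -12) = -48/(-337) - 21/((½)/(-12)) = -48*(-1/337) - 21/((½)*(-1/12)) = 48/337 - 21/(-1/24) = 48/337 - 21*(-24) = 48/337 + 504 = 169896/337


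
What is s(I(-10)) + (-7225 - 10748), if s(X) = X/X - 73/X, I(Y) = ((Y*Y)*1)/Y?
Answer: -179647/10 ≈ -17965.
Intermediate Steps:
I(Y) = Y (I(Y) = (Y²*1)/Y = Y²/Y = Y)
s(X) = 1 - 73/X
s(I(-10)) + (-7225 - 10748) = (-73 - 10)/(-10) + (-7225 - 10748) = -⅒*(-83) - 17973 = 83/10 - 17973 = -179647/10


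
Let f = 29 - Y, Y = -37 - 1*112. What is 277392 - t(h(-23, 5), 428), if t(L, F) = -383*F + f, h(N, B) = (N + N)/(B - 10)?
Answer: 441138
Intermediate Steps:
Y = -149 (Y = -37 - 112 = -149)
h(N, B) = 2*N/(-10 + B) (h(N, B) = (2*N)/(-10 + B) = 2*N/(-10 + B))
f = 178 (f = 29 - 1*(-149) = 29 + 149 = 178)
t(L, F) = 178 - 383*F (t(L, F) = -383*F + 178 = 178 - 383*F)
277392 - t(h(-23, 5), 428) = 277392 - (178 - 383*428) = 277392 - (178 - 163924) = 277392 - 1*(-163746) = 277392 + 163746 = 441138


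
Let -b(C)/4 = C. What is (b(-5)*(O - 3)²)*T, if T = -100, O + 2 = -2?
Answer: -98000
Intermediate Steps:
O = -4 (O = -2 - 2 = -4)
b(C) = -4*C
(b(-5)*(O - 3)²)*T = ((-4*(-5))*(-4 - 3)²)*(-100) = (20*(-7)²)*(-100) = (20*49)*(-100) = 980*(-100) = -98000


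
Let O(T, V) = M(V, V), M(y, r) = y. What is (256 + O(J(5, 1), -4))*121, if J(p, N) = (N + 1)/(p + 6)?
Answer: 30492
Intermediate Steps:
J(p, N) = (1 + N)/(6 + p)
O(T, V) = V
(256 + O(J(5, 1), -4))*121 = (256 - 4)*121 = 252*121 = 30492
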